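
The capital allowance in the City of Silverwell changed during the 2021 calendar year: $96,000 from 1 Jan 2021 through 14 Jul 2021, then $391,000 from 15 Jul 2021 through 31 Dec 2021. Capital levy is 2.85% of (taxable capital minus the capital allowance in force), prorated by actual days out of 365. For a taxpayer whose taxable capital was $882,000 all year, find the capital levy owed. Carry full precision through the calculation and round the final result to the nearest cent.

1 Jan – 14 Jul 2021: 195 days, exemption $96,000 → ($882,000 − $96,000) × 2.85% × 195/365 = $11,967.6575
15 Jul – 31 Dec 2021: 170 days, exemption $391,000 → ($882,000 − $391,000) × 2.85% × 170/365 = $6,517.5205
Total = $18,485.1781

$18,485.18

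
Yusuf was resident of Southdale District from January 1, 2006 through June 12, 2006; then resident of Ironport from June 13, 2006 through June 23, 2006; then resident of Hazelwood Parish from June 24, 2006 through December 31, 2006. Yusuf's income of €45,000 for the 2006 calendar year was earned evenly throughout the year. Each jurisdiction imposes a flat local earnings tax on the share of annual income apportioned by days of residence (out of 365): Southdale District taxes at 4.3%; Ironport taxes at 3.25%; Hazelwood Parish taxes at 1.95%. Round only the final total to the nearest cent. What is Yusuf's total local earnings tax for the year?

€1,367.38

Southdale District, January 1 – June 12, 2006: 163 days → €45,000 × 4.3% × 163/365 = €864.1233
Ironport, June 13 – June 23, 2006: 11 days → €45,000 × 3.25% × 11/365 = €44.0753
Hazelwood Parish, June 24 – December 31, 2006: 191 days → €45,000 × 1.95% × 191/365 = €459.1849
Total = €1,367.3836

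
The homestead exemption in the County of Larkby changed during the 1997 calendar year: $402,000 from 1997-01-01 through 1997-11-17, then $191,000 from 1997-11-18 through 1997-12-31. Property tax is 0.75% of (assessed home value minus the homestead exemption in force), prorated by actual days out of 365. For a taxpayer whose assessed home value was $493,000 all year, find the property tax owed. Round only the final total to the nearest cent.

1997-01-01 to 1997-11-17: 321 days, exemption $402,000 → ($493,000 − $402,000) × 0.75% × 321/365 = $600.2260
1997-11-18 to 1997-12-31: 44 days, exemption $191,000 → ($493,000 − $191,000) × 0.75% × 44/365 = $273.0411
Total = $873.2671

$873.27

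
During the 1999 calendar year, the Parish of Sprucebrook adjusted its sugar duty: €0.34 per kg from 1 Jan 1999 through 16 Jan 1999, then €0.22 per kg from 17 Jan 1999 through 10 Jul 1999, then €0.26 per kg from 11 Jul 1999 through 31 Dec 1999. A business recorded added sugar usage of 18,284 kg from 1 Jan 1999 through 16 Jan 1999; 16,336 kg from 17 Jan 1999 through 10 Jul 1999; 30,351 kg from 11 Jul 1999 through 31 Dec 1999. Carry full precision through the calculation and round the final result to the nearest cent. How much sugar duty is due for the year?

€17,701.74

1 Jan – 16 Jan 1999: 18,284 kg at €0.34/kg → €6,216.56
17 Jan – 10 Jul 1999: 16,336 kg at €0.22/kg → €3,593.92
11 Jul – 31 Dec 1999: 30,351 kg at €0.26/kg → €7,891.26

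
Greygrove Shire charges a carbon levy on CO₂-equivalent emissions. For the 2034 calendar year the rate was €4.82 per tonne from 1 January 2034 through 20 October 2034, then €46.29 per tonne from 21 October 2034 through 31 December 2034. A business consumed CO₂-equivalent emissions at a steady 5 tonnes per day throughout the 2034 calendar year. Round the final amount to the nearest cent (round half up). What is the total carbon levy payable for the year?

€23,725.70

1 January – 20 October 2034: 293 days × 5 tonnes/day = 1,465 tonnes at €4.82/tonne → €7,061.30
21 October – 31 December 2034: 72 days × 5 tonnes/day = 360 tonnes at €46.29/tonne → €16,664.40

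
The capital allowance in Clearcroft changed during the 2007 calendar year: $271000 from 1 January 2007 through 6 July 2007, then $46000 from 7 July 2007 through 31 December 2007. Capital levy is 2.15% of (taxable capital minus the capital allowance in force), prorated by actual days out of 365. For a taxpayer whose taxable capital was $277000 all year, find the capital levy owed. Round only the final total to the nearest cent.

$2488.11

1 January – 6 July 2007: 187 days, exemption $271000 → ($277000 − $271000) × 2.15% × 187/365 = $66.0904
7 July – 31 December 2007: 178 days, exemption $46000 → ($277000 − $46000) × 2.15% × 178/365 = $2422.0192
Total = $2488.1096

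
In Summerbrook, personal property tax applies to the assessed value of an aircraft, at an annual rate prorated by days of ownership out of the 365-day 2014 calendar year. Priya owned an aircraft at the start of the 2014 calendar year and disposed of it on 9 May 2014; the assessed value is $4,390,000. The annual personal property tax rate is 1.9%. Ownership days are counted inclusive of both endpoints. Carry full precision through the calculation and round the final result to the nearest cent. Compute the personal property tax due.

Days held (1 Jan – 9 May 2014): 129 out of 365
Tax = $4,390,000 × 1.9% × 129/365 = $29,479.1507

$29,479.15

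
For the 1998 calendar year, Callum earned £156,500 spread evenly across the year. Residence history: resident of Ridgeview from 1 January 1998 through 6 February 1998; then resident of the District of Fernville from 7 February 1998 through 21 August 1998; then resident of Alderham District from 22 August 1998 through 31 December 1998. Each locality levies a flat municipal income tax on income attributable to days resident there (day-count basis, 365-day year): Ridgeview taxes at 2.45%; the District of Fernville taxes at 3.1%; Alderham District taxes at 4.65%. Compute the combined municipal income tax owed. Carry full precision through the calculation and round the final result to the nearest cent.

Ridgeview, 1 January – 6 February 1998: 37 days → £156,500 × 2.45% × 37/365 = £388.6774
The District of Fernville, 7 February – 21 August 1998: 196 days → £156,500 × 3.1% × 196/365 = £2,605.1890
Alderham District, 22 August – 31 December 1998: 132 days → £156,500 × 4.65% × 132/365 = £2,631.7726
Total = £5,625.6390

£5,625.64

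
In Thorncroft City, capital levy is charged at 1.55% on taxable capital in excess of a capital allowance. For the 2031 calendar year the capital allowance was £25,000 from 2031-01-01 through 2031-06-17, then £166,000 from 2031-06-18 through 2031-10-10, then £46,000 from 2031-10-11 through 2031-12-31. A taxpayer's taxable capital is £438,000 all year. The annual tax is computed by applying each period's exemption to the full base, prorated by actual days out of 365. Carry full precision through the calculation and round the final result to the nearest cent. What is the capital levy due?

£5,639.79

2031-01-01 to 2031-06-17: 168 days, exemption £25,000 → (£438,000 − £25,000) × 1.55% × 168/365 = £2,946.4438
2031-06-18 to 2031-10-10: 115 days, exemption £166,000 → (£438,000 − £166,000) × 1.55% × 115/365 = £1,328.3288
2031-10-11 to 2031-12-31: 82 days, exemption £46,000 → (£438,000 − £46,000) × 1.55% × 82/365 = £1,365.0192
Total = £5,639.7918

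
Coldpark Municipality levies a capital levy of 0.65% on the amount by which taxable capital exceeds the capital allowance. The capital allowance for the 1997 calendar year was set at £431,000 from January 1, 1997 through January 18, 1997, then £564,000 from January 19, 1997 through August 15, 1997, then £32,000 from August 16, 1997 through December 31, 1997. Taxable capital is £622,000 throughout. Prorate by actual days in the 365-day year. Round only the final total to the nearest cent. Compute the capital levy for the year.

January 1 – January 18, 1997: 18 days, exemption £431,000 → (£622,000 − £431,000) × 0.65% × 18/365 = £61.2247
January 19 – August 15, 1997: 209 days, exemption £564,000 → (£622,000 − £564,000) × 0.65% × 209/365 = £215.8712
August 16 – December 31, 1997: 138 days, exemption £32,000 → (£622,000 − £32,000) × 0.65% × 138/365 = £1,449.9452
Total = £1,727.0411

£1,727.04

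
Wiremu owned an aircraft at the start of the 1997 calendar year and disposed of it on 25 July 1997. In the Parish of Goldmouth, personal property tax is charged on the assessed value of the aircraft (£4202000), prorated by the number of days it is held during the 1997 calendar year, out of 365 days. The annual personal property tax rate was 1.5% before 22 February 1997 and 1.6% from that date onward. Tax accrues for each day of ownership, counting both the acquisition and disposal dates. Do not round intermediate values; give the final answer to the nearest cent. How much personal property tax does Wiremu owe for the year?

£37345.99

1 January – 21 February 1997: 52 days at 1.5% → £4202000 × 1.5% × 52/365 = £8979.6164
22 February – 25 July 1997: 154 days at 1.6% → £4202000 × 1.6% × 154/365 = £28366.3781
Total = £37345.9945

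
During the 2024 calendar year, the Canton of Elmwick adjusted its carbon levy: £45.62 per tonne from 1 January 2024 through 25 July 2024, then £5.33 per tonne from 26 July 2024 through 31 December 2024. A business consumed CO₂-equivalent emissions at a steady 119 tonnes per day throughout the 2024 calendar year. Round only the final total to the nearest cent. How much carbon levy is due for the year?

£1,224,606.39

1 January – 25 July 2024: 207 days × 119 tonnes/day = 24,633 tonnes at £45.62/tonne → £1,123,757.46
26 July – 31 December 2024: 159 days × 119 tonnes/day = 18,921 tonnes at £5.33/tonne → £100,848.93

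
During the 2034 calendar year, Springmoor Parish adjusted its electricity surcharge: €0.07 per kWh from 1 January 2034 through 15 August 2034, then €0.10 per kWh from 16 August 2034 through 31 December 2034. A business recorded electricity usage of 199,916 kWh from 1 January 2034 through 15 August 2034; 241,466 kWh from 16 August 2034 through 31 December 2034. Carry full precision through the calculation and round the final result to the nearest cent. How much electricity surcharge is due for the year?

€38,140.72

1 January – 15 August 2034: 199,916 kWh at €0.07/kWh → €13,994.12
16 August – 31 December 2034: 241,466 kWh at €0.10/kWh → €24,146.60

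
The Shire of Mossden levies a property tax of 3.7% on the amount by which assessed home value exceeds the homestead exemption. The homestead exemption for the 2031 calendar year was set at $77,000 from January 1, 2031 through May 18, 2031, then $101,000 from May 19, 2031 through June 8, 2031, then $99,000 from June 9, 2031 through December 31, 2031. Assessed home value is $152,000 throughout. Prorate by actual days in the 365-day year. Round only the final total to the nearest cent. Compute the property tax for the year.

January 1 – May 18, 2031: 138 days, exemption $77,000 → ($152,000 − $77,000) × 3.7% × 138/365 = $1,049.1781
May 19 – June 8, 2031: 21 days, exemption $101,000 → ($152,000 − $101,000) × 3.7% × 21/365 = $108.5671
June 9 – December 31, 2031: 206 days, exemption $99,000 → ($152,000 − $99,000) × 3.7% × 206/365 = $1,106.7562
Total = $2,264.5014

$2,264.50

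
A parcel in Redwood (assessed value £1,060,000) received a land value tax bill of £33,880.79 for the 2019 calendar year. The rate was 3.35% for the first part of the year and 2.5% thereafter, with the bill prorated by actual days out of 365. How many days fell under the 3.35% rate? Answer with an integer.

299 days

Let d = days at the first rate; then 365 − d days at the second rate.
£1,060,000 × [3.35%·d + 2.5%·(365−d)] / 365 = £33,880.79
Solving gives d = 299, so the new rate took effect on October 27, 2019.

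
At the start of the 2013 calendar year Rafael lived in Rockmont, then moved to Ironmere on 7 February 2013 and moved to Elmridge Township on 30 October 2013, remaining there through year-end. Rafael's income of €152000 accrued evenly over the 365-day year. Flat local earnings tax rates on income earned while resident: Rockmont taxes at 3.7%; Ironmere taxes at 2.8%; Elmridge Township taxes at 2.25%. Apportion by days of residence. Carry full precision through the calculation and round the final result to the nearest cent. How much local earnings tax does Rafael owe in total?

€4250.38

Rockmont, 1 January – 6 February 2013: 37 days → €152000 × 3.7% × 37/365 = €570.1041
Ironmere, 7 February – 29 October 2013: 265 days → €152000 × 2.8% × 265/365 = €3089.9726
Elmridge Township, 30 October – 31 December 2013: 63 days → €152000 × 2.25% × 63/365 = €590.3014
Total = €4250.3781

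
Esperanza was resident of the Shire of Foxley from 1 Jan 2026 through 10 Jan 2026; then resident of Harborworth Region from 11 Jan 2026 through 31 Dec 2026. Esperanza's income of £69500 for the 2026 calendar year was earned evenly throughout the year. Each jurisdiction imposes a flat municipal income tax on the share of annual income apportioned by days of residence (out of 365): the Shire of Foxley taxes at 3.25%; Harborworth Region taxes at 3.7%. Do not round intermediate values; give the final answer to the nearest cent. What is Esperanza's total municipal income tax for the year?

The Shire of Foxley, 1 Jan – 10 Jan 2026: 10 days → £69500 × 3.25% × 10/365 = £61.8836
Harborworth Region, 11 Jan – 31 Dec 2026: 355 days → £69500 × 3.7% × 355/365 = £2501.0479
Total = £2562.9315

£2562.93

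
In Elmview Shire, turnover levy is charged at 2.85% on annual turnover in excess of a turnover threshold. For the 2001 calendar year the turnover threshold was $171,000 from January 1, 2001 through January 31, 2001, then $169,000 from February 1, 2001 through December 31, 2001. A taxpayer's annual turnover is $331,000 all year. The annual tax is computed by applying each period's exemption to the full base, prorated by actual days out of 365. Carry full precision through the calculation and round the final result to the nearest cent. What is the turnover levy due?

January 1 – January 31, 2001: 31 days, exemption $171,000 → ($331,000 − $171,000) × 2.85% × 31/365 = $387.2877
February 1 – December 31, 2001: 334 days, exemption $169,000 → ($331,000 − $169,000) × 2.85% × 334/365 = $4,224.8712
Total = $4,612.1589

$4,612.16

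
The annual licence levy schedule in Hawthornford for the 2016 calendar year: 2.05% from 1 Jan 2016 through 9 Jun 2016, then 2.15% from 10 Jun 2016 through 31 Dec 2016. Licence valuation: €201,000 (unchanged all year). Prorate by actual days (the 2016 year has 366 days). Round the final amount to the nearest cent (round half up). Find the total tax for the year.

€4,233.08

1 Jan – 9 Jun 2016: 161 days at 2.05% → €201,000 × 2.05% × 161/366 = €1,812.5697
10 Jun – 31 Dec 2016: 205 days at 2.15% → €201,000 × 2.15% × 205/366 = €2,420.5123
Total = €4,233.0820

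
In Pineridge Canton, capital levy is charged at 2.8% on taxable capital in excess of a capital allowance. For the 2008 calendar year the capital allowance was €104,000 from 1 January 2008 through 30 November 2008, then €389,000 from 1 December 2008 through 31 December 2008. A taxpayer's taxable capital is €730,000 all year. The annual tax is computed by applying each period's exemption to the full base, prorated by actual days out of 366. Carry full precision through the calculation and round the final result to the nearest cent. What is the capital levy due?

1 January – 30 November 2008: 335 days, exemption €104,000 → (€730,000 − €104,000) × 2.8% × 335/366 = €16,043.3880
1 December – 31 December 2008: 31 days, exemption €389,000 → (€730,000 − €389,000) × 2.8% × 31/366 = €808.7104
Total = €16,852.0984

€16,852.10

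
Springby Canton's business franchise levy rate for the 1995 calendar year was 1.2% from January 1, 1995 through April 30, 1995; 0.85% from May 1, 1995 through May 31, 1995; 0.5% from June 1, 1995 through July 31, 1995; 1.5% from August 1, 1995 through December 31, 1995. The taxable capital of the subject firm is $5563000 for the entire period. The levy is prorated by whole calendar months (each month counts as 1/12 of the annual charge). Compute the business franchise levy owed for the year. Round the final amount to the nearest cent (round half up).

January 1 – April 30, 1995: 4 months at 1.2% → $5563000 × 1.2% × 4/12 = $22252.0000
May 1 – May 31, 1995: 1 month at 0.85% → $5563000 × 0.85% × 1/12 = $3940.4583
June 1 – July 31, 1995: 2 months at 0.5% → $5563000 × 0.5% × 2/12 = $4635.8333
August 1 – December 31, 1995: 5 months at 1.5% → $5563000 × 1.5% × 5/12 = $34768.7500
Total = $65597.0417

$65597.04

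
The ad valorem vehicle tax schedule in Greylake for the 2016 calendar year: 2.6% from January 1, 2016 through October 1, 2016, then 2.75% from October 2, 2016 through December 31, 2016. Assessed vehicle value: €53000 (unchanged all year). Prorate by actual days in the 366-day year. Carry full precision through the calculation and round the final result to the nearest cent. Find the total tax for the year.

€1397.77

January 1 – October 1, 2016: 275 days at 2.6% → €53000 × 2.6% × 275/366 = €1035.3825
October 2 – December 31, 2016: 91 days at 2.75% → €53000 × 2.75% × 91/366 = €362.3839
Total = €1397.7664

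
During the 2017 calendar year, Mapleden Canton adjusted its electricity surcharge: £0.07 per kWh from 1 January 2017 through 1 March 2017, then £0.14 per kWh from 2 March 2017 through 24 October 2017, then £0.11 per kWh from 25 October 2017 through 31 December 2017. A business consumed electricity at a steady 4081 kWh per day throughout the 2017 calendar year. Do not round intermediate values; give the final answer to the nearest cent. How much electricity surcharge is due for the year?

£183,073.66

1 January – 1 March 2017: 60 days × 4081 kWh/day = 244,860 kWh at £0.07/kWh → £17,140.20
2 March – 24 October 2017: 237 days × 4081 kWh/day = 967,197 kWh at £0.14/kWh → £135,407.58
25 October – 31 December 2017: 68 days × 4081 kWh/day = 277,508 kWh at £0.11/kWh → £30,525.88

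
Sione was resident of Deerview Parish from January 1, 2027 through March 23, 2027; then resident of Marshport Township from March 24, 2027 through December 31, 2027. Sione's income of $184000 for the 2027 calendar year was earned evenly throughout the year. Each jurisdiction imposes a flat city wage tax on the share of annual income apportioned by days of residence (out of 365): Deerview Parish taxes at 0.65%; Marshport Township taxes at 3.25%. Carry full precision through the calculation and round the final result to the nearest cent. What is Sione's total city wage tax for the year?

$4905.24

Deerview Parish, January 1 – March 23, 2027: 82 days → $184000 × 0.65% × 82/365 = $268.6904
Marshport Township, March 24 – December 31, 2027: 283 days → $184000 × 3.25% × 283/365 = $4636.5479
Total = $4905.2384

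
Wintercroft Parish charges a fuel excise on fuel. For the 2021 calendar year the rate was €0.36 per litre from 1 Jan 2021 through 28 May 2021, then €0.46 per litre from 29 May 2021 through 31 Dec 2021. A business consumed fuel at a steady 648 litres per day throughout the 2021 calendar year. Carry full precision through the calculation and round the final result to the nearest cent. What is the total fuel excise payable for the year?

€99,208.80

1 Jan – 28 May 2021: 148 days × 648 litres/day = 95,904 litres at €0.36/litre → €34,525.44
29 May – 31 Dec 2021: 217 days × 648 litres/day = 140,616 litres at €0.46/litre → €64,683.36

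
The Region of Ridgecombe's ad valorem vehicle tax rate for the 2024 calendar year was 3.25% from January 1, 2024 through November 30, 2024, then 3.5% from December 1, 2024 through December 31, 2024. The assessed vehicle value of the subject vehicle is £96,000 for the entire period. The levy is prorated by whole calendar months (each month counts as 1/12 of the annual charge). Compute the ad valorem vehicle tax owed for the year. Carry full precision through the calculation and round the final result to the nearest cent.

January 1 – November 30, 2024: 11 months at 3.25% → £96,000 × 3.25% × 11/12 = £2,860.0000
December 1 – December 31, 2024: 1 month at 3.5% → £96,000 × 3.5% × 1/12 = £280.0000
Total = £3,140.0000

£3,140.00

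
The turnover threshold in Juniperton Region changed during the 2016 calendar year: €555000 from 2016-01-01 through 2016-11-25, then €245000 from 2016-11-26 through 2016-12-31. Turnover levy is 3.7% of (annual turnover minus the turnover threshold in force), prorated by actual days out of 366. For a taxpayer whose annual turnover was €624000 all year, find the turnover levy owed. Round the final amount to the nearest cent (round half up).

2016-01-01 to 2016-11-25: 330 days, exemption €555000 → (€624000 − €555000) × 3.7% × 330/366 = €2301.8852
2016-11-26 to 2016-12-31: 36 days, exemption €245000 → (€624000 − €245000) × 3.7% × 36/366 = €1379.3115
Total = €3681.1967

€3681.20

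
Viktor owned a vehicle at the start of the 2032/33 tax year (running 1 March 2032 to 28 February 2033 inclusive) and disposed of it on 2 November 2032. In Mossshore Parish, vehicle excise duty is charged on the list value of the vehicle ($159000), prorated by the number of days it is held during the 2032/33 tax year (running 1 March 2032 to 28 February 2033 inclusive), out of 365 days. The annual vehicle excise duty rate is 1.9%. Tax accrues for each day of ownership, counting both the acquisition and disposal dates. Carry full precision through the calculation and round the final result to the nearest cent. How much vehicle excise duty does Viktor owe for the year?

Days held (1 March – 2 November 2032): 247 out of 365
Tax = $159000 × 1.9% × 247/365 = $2044.3479

$2044.35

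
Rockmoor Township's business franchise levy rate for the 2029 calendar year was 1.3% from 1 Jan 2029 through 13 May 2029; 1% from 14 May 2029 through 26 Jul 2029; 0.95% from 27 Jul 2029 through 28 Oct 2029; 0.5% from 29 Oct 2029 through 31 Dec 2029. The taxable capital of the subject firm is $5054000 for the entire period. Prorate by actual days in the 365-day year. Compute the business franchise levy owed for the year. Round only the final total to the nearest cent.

$50983.09

1 Jan – 13 May 2029: 133 days at 1.3% → $5054000 × 1.3% × 133/365 = $23940.7288
14 May – 26 Jul 2029: 74 days at 1% → $5054000 × 1% × 74/365 = $10246.4658
27 Jul – 28 Oct 2029: 94 days at 0.95% → $5054000 × 0.95% × 94/365 = $12364.9918
29 Oct – 31 Dec 2029: 64 days at 0.5% → $5054000 × 0.5% × 64/365 = $4430.9041
Total = $50983.0904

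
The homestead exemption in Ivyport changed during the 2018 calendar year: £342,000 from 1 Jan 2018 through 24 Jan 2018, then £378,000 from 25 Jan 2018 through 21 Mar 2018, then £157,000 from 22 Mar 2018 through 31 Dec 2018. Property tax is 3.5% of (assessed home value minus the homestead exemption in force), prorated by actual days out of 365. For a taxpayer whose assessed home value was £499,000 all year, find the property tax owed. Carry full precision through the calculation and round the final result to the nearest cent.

1 Jan – 24 Jan 2018: 24 days, exemption £342,000 → (£499,000 − £342,000) × 3.5% × 24/365 = £361.3151
25 Jan – 21 Mar 2018: 56 days, exemption £378,000 → (£499,000 − £378,000) × 3.5% × 56/365 = £649.7534
22 Mar – 31 Dec 2018: 285 days, exemption £157,000 → (£499,000 − £157,000) × 3.5% × 285/365 = £9,346.4384
Total = £10,357.5068

£10,357.51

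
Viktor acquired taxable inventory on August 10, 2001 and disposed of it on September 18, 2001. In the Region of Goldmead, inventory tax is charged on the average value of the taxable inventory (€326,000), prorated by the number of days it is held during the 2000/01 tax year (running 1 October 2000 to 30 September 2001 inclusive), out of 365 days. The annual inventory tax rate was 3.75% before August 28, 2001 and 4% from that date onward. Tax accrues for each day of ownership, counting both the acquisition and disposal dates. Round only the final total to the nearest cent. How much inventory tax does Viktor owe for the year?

€1,388.85

August 10 – August 27, 2001: 18 days at 3.75% → €326,000 × 3.75% × 18/365 = €602.8767
August 28 – September 18, 2001: 22 days at 4% → €326,000 × 4% × 22/365 = €785.9726
Total = €1,388.8493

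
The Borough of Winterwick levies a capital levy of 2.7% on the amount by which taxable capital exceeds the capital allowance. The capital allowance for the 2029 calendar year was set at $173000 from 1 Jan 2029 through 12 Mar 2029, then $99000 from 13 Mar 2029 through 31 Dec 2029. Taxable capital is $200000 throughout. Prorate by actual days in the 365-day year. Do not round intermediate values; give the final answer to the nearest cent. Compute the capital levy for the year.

$2338.35

1 Jan – 12 Mar 2029: 71 days, exemption $173000 → ($200000 − $173000) × 2.7% × 71/365 = $141.8055
13 Mar – 31 Dec 2029: 294 days, exemption $99000 → ($200000 − $99000) × 2.7% × 294/365 = $2196.5425
Total = $2338.3479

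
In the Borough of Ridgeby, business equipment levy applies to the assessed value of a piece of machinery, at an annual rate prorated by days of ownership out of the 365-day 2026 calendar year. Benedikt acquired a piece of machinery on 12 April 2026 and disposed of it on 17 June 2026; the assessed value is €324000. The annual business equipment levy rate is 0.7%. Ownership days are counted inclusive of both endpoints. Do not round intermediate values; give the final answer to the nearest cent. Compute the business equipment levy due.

€416.32

Days held (12 April – 17 June 2026): 67 out of 365
Tax = €324000 × 0.7% × 67/365 = €416.3178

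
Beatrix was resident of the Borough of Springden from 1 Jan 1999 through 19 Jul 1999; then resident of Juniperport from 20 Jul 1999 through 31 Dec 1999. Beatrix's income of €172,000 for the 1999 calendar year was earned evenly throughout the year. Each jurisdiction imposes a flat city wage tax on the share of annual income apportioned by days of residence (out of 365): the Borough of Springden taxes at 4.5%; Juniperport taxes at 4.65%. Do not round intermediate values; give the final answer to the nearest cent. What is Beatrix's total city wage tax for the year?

€7,856.63

The Borough of Springden, 1 Jan – 19 Jul 1999: 200 days → €172,000 × 4.5% × 200/365 = €4,241.0959
Juniperport, 20 Jul – 31 Dec 1999: 165 days → €172,000 × 4.65% × 165/365 = €3,615.5342
Total = €7,856.6301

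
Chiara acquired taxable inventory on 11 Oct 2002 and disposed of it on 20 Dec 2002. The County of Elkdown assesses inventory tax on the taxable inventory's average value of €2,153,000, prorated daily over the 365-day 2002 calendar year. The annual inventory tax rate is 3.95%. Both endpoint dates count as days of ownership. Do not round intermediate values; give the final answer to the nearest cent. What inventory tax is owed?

Days held (11 Oct – 20 Dec 2002): 71 out of 365
Tax = €2,153,000 × 3.95% × 71/365 = €16,542.7082

€16,542.71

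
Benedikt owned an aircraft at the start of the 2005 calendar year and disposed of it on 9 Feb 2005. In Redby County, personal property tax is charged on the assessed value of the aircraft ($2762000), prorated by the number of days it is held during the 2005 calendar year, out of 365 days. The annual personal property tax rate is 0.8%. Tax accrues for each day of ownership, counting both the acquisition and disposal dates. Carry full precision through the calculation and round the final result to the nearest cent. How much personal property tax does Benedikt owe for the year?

$2421.48

Days held (1 Jan – 9 Feb 2005): 40 out of 365
Tax = $2762000 × 0.8% × 40/365 = $2421.4795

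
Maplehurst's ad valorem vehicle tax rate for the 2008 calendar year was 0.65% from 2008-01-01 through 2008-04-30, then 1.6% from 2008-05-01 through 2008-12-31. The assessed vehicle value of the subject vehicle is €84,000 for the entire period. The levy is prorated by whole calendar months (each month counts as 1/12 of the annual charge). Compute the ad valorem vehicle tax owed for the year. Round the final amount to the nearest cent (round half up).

€1,078.00

2008-01-01 to 2008-04-30: 4 months at 0.65% → €84,000 × 0.65% × 4/12 = €182.0000
2008-05-01 to 2008-12-31: 8 months at 1.6% → €84,000 × 1.6% × 8/12 = €896.0000
Total = €1,078.0000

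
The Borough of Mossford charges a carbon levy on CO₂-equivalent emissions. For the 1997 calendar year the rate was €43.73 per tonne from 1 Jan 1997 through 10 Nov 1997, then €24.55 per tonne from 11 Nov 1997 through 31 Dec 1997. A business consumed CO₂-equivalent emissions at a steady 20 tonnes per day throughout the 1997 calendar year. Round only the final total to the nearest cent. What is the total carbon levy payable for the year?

€299,665.40

1 Jan – 10 Nov 1997: 314 days × 20 tonnes/day = 6,280 tonnes at €43.73/tonne → €274,624.40
11 Nov – 31 Dec 1997: 51 days × 20 tonnes/day = 1,020 tonnes at €24.55/tonne → €25,041.00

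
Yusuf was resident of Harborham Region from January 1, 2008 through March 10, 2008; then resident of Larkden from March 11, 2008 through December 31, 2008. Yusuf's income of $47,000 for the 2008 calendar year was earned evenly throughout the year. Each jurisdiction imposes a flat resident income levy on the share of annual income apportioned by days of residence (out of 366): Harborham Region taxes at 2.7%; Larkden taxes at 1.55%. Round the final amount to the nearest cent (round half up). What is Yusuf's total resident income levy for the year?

$831.87

Harborham Region, January 1 – March 10, 2008: 70 days → $47,000 × 2.7% × 70/366 = $242.7049
Larkden, March 11 – December 31, 2008: 296 days → $47,000 × 1.55% × 296/366 = $589.1694
Total = $831.8743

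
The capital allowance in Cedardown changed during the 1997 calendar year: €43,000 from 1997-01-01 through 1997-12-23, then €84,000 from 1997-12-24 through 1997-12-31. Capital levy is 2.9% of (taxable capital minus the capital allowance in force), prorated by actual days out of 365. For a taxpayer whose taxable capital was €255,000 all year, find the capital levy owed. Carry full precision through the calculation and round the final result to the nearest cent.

1997-01-01 to 1997-12-23: 357 days, exemption €43,000 → (€255,000 − €43,000) × 2.9% × 357/365 = €6,013.2493
1997-12-24 to 1997-12-31: 8 days, exemption €84,000 → (€255,000 − €84,000) × 2.9% × 8/365 = €108.6904
Total = €6,121.9397

€6,121.94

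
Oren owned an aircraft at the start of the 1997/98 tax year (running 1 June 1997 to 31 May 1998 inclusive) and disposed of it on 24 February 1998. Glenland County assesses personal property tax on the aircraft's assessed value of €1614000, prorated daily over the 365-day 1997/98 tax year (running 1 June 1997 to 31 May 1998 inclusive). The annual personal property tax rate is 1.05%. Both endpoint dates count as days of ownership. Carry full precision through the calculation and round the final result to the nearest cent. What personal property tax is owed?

Days held (1 June 1997 – 24 February 1998): 269 out of 365
Tax = €1614000 × 1.05% × 269/365 = €12489.7068

€12489.71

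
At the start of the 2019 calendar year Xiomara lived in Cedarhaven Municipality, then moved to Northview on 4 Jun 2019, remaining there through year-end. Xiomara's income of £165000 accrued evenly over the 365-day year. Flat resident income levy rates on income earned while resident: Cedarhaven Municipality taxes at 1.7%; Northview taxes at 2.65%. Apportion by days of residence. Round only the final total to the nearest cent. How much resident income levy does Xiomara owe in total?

Cedarhaven Municipality, 1 Jan – 3 Jun 2019: 154 days → £165000 × 1.7% × 154/365 = £1183.4795
Northview, 4 Jun – 31 Dec 2019: 211 days → £165000 × 2.65% × 211/365 = £2527.6644
Total = £3711.1438

£3711.14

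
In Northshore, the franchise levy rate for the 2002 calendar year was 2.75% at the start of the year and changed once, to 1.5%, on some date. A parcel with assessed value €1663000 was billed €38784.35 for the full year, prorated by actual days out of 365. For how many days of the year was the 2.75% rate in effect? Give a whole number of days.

243 days

Let d = days at the first rate; then 365 − d days at the second rate.
€1663000 × [2.75%·d + 1.5%·(365−d)] / 365 = €38784.35
Solving gives d = 243, so the new rate took effect on 1 September 2002.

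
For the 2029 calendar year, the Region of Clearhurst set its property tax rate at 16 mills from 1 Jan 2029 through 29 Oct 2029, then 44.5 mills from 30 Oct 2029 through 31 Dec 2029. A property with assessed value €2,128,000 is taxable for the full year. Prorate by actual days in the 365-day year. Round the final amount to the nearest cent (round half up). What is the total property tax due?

1 Jan – 29 Oct 2029: 302 days at 16 mills → €2,128,000 × 1.6% × 302/365 = €28,171.2219
30 Oct – 31 Dec 2029: 63 days at 44.5 mills → €2,128,000 × 4.45% × 63/365 = €16,344.7890
Total = €44,516.0110

€44,516.01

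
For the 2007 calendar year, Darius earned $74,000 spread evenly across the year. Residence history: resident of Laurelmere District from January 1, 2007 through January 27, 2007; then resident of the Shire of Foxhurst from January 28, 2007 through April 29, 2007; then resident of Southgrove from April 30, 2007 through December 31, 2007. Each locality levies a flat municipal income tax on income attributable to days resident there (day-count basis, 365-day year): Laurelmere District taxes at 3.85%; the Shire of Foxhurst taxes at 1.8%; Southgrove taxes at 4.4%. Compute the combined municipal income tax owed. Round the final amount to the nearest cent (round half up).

Laurelmere District, January 1 – January 27, 2007: 27 days → $74,000 × 3.85% × 27/365 = $210.7479
The Shire of Foxhurst, January 28 – April 29, 2007: 92 days → $74,000 × 1.8% × 92/365 = $335.7370
Southgrove, April 30 – December 31, 2007: 246 days → $74,000 × 4.4% × 246/365 = $2,194.4548
Total = $2,740.9397

$2,740.94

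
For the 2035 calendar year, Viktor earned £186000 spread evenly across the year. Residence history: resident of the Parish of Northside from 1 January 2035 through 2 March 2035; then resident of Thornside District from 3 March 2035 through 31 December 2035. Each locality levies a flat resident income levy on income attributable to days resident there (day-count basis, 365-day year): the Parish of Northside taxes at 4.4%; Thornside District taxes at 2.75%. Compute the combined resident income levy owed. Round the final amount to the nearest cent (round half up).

The Parish of Northside, 1 January – 2 March 2035: 61 days → £186000 × 4.4% × 61/365 = £1367.7370
Thornside District, 3 March – 31 December 2035: 304 days → £186000 × 2.75% × 304/365 = £4260.1644
Total = £5627.9014

£5627.90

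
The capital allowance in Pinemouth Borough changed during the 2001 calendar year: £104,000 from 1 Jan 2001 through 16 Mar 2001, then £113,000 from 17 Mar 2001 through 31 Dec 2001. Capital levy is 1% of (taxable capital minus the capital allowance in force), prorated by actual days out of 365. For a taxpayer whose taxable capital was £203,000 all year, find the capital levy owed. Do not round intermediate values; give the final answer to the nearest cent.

£918.49

1 Jan – 16 Mar 2001: 75 days, exemption £104,000 → (£203,000 − £104,000) × 1% × 75/365 = £203.4247
17 Mar – 31 Dec 2001: 290 days, exemption £113,000 → (£203,000 − £113,000) × 1% × 290/365 = £715.0685
Total = £918.4932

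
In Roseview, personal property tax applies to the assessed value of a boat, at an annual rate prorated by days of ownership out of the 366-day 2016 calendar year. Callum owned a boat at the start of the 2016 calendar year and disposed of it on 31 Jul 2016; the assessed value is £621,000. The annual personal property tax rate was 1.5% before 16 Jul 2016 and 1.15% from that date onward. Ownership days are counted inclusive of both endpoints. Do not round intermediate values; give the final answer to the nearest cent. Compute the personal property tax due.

1 Jan – 15 Jul 2016: 197 days at 1.5% → £621,000 × 1.5% × 197/366 = £5,013.8115
16 Jul – 31 Jul 2016: 16 days at 1.15% → £621,000 × 1.15% × 16/366 = £312.1967
Total = £5,326.0082

£5,326.01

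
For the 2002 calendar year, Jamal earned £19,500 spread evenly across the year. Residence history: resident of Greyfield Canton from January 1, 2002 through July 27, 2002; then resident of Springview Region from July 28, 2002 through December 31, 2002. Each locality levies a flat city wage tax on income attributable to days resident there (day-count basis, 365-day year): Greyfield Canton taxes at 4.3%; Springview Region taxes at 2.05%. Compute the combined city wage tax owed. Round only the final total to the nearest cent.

£649.78

Greyfield Canton, January 1 – July 27, 2002: 208 days → £19,500 × 4.3% × 208/365 = £477.8301
Springview Region, July 28 – December 31, 2002: 157 days → £19,500 × 2.05% × 157/365 = £171.9473
Total = £649.7774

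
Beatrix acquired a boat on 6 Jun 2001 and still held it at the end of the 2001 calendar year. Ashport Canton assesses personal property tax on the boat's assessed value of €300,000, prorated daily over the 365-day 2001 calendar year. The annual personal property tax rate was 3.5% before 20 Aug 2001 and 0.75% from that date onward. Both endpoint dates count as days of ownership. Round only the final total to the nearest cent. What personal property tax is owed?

6 Jun – 19 Aug 2001: 75 days at 3.5% → €300,000 × 3.5% × 75/365 = €2,157.5342
20 Aug – 31 Dec 2001: 134 days at 0.75% → €300,000 × 0.75% × 134/365 = €826.0274
Total = €2,983.5616

€2,983.56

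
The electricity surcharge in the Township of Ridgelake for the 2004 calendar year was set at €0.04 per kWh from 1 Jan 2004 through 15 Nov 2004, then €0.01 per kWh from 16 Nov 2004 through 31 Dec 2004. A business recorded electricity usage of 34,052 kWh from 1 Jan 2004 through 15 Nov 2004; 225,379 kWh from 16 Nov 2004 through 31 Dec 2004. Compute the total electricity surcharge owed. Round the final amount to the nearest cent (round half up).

€3,615.87

1 Jan – 15 Nov 2004: 34,052 kWh at €0.04/kWh → €1,362.08
16 Nov – 31 Dec 2004: 225,379 kWh at €0.01/kWh → €2,253.79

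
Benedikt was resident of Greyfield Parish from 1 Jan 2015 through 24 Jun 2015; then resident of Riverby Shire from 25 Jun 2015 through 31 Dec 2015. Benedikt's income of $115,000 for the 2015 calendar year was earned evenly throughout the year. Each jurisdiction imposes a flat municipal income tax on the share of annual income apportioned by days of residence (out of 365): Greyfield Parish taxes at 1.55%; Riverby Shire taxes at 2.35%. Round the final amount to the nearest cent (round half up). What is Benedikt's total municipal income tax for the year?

$2,261.40

Greyfield Parish, 1 Jan – 24 Jun 2015: 175 days → $115,000 × 1.55% × 175/365 = $854.6233
Riverby Shire, 25 Jun – 31 Dec 2015: 190 days → $115,000 × 2.35% × 190/365 = $1,406.7808
Total = $2,261.4041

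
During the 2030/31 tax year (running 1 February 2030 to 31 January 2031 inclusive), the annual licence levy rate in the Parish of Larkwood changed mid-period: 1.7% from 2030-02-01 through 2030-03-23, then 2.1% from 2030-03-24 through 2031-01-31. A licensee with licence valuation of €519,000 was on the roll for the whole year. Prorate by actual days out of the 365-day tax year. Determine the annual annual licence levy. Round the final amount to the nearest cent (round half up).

€10,608.93

2030-02-01 to 2030-03-23: 51 days at 1.7% → €519,000 × 1.7% × 51/365 = €1,232.8027
2030-03-24 to 2031-01-31: 314 days at 2.1% → €519,000 × 2.1% × 314/365 = €9,376.1260
Total = €10,608.9288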